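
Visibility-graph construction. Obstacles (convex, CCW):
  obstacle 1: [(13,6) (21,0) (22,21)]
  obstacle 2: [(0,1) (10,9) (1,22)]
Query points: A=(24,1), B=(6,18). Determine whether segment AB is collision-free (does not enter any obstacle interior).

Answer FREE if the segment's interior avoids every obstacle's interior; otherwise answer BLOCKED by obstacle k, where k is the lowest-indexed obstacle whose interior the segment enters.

BLOCKED by obstacle 1

Obstacle 1 [(13,6) (21,0) (22,21)]:
  edge (13,6)–(21,0): clear
  edge (21,0)–(22,21): crosses AB
  edge (22,21)–(13,6): crosses AB
  → BLOCKED
Obstacle 2 [(0,1) (10,9) (1,22)]:
  edge (0,1)–(10,9): clear
  edge (10,9)–(1,22): clear
  edge (1,22)–(0,1): clear
  midpoint (15,19/2) outside
  → clear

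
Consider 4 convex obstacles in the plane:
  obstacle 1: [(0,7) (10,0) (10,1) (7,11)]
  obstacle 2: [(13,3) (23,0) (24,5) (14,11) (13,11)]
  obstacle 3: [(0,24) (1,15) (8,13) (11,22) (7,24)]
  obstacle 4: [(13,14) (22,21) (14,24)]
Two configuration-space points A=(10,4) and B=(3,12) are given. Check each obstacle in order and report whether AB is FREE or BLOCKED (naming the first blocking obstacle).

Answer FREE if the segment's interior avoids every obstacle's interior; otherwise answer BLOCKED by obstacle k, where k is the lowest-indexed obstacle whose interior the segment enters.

Obstacle 1 [(0,7) (10,0) (10,1) (7,11)]:
  edge (0,7)–(10,0): clear
  edge (10,0)–(10,1): clear
  edge (10,1)–(7,11): crosses AB
  edge (7,11)–(0,7): crosses AB
  → BLOCKED
Obstacle 2 [(13,3) (23,0) (24,5) (14,11) (13,11)]:
  edge (13,3)–(23,0): clear
  edge (23,0)–(24,5): clear
  edge (24,5)–(14,11): clear
  edge (14,11)–(13,11): clear
  edge (13,11)–(13,3): clear
  midpoint (13/2,8) outside
  → clear
Obstacle 3 [(0,24) (1,15) (8,13) (11,22) (7,24)]:
  edge (0,24)–(1,15): clear
  edge (1,15)–(8,13): clear
  edge (8,13)–(11,22): clear
  edge (11,22)–(7,24): clear
  edge (7,24)–(0,24): clear
  midpoint (13/2,8) outside
  → clear
Obstacle 4 [(13,14) (22,21) (14,24)]:
  edge (13,14)–(22,21): clear
  edge (22,21)–(14,24): clear
  edge (14,24)–(13,14): clear
  midpoint (13/2,8) outside
  → clear

BLOCKED by obstacle 1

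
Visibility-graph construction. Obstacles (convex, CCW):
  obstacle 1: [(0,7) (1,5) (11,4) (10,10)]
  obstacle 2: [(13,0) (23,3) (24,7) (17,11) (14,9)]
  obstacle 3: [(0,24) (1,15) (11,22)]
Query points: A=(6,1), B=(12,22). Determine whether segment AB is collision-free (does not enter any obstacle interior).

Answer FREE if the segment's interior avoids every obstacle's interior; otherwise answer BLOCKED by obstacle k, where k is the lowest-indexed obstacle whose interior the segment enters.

BLOCKED by obstacle 1

Obstacle 1 [(0,7) (1,5) (11,4) (10,10)]:
  edge (0,7)–(1,5): clear
  edge (1,5)–(11,4): crosses AB
  edge (11,4)–(10,10): clear
  edge (10,10)–(0,7): crosses AB
  → BLOCKED
Obstacle 2 [(13,0) (23,3) (24,7) (17,11) (14,9)]:
  edge (13,0)–(23,3): clear
  edge (23,3)–(24,7): clear
  edge (24,7)–(17,11): clear
  edge (17,11)–(14,9): clear
  edge (14,9)–(13,0): clear
  midpoint (9,23/2) outside
  → clear
Obstacle 3 [(0,24) (1,15) (11,22)]:
  edge (0,24)–(1,15): clear
  edge (1,15)–(11,22): clear
  edge (11,22)–(0,24): clear
  midpoint (9,23/2) outside
  → clear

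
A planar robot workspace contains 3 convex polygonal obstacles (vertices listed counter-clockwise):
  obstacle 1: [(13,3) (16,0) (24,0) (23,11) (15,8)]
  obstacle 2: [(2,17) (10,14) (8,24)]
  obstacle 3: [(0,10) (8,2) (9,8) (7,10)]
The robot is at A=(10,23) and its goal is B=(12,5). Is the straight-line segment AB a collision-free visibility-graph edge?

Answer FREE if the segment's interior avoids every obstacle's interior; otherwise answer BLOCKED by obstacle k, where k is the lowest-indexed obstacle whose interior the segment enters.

FREE

Obstacle 1 [(13,3) (16,0) (24,0) (23,11) (15,8)]:
  edge (13,3)–(16,0): clear
  edge (16,0)–(24,0): clear
  edge (24,0)–(23,11): clear
  edge (23,11)–(15,8): clear
  edge (15,8)–(13,3): clear
  midpoint (11,14) outside
  → clear
Obstacle 2 [(2,17) (10,14) (8,24)]:
  edge (2,17)–(10,14): clear
  edge (10,14)–(8,24): clear
  edge (8,24)–(2,17): clear
  midpoint (11,14) outside
  → clear
Obstacle 3 [(0,10) (8,2) (9,8) (7,10)]:
  edge (0,10)–(8,2): clear
  edge (8,2)–(9,8): clear
  edge (9,8)–(7,10): clear
  edge (7,10)–(0,10): clear
  midpoint (11,14) outside
  → clear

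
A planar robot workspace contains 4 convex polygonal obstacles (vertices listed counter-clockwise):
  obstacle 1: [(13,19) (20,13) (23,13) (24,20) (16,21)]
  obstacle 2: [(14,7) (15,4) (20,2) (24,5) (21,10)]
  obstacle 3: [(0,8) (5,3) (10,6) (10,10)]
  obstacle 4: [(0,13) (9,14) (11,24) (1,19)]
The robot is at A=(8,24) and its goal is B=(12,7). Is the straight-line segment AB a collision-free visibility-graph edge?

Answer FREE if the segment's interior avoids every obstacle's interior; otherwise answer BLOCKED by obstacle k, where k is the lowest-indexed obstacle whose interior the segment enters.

BLOCKED by obstacle 4

Obstacle 1 [(13,19) (20,13) (23,13) (24,20) (16,21)]:
  edge (13,19)–(20,13): clear
  edge (20,13)–(23,13): clear
  edge (23,13)–(24,20): clear
  edge (24,20)–(16,21): clear
  edge (16,21)–(13,19): clear
  midpoint (10,31/2) outside
  → clear
Obstacle 2 [(14,7) (15,4) (20,2) (24,5) (21,10)]:
  edge (14,7)–(15,4): clear
  edge (15,4)–(20,2): clear
  edge (20,2)–(24,5): clear
  edge (24,5)–(21,10): clear
  edge (21,10)–(14,7): clear
  midpoint (10,31/2) outside
  → clear
Obstacle 3 [(0,8) (5,3) (10,6) (10,10)]:
  edge (0,8)–(5,3): clear
  edge (5,3)–(10,6): clear
  edge (10,6)–(10,10): clear
  edge (10,10)–(0,8): clear
  midpoint (10,31/2) outside
  → clear
Obstacle 4 [(0,13) (9,14) (11,24) (1,19)]:
  edge (0,13)–(9,14): clear
  edge (9,14)–(11,24): crosses AB
  edge (11,24)–(1,19): crosses AB
  edge (1,19)–(0,13): clear
  → BLOCKED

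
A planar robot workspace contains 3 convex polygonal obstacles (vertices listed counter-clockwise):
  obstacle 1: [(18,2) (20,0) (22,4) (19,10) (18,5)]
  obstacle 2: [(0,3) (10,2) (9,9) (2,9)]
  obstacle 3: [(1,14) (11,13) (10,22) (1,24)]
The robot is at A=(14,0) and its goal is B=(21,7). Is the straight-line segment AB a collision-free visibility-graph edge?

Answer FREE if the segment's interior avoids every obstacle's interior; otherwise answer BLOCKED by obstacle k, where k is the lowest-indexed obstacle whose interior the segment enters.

BLOCKED by obstacle 1

Obstacle 1 [(18,2) (20,0) (22,4) (19,10) (18,5)]:
  edge (18,2)–(20,0): clear
  edge (20,0)–(22,4): clear
  edge (22,4)–(19,10): crosses AB
  edge (19,10)–(18,5): clear
  edge (18,5)–(18,2): crosses AB
  → BLOCKED
Obstacle 2 [(0,3) (10,2) (9,9) (2,9)]:
  edge (0,3)–(10,2): clear
  edge (10,2)–(9,9): clear
  edge (9,9)–(2,9): clear
  edge (2,9)–(0,3): clear
  midpoint (35/2,7/2) outside
  → clear
Obstacle 3 [(1,14) (11,13) (10,22) (1,24)]:
  edge (1,14)–(11,13): clear
  edge (11,13)–(10,22): clear
  edge (10,22)–(1,24): clear
  edge (1,24)–(1,14): clear
  midpoint (35/2,7/2) outside
  → clear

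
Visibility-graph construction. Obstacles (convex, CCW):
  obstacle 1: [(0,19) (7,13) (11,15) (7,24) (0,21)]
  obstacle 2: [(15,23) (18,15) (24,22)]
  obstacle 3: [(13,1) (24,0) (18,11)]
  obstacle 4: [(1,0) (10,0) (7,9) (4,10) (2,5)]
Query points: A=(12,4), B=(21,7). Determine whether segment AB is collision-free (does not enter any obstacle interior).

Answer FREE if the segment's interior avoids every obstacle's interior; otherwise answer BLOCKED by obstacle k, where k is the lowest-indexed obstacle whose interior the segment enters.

BLOCKED by obstacle 3

Obstacle 1 [(0,19) (7,13) (11,15) (7,24) (0,21)]:
  edge (0,19)–(7,13): clear
  edge (7,13)–(11,15): clear
  edge (11,15)–(7,24): clear
  edge (7,24)–(0,21): clear
  edge (0,21)–(0,19): clear
  midpoint (33/2,11/2) outside
  → clear
Obstacle 2 [(15,23) (18,15) (24,22)]:
  edge (15,23)–(18,15): clear
  edge (18,15)–(24,22): clear
  edge (24,22)–(15,23): clear
  midpoint (33/2,11/2) outside
  → clear
Obstacle 3 [(13,1) (24,0) (18,11)]:
  edge (13,1)–(24,0): clear
  edge (24,0)–(18,11): crosses AB
  edge (18,11)–(13,1): crosses AB
  → BLOCKED
Obstacle 4 [(1,0) (10,0) (7,9) (4,10) (2,5)]:
  edge (1,0)–(10,0): clear
  edge (10,0)–(7,9): clear
  edge (7,9)–(4,10): clear
  edge (4,10)–(2,5): clear
  edge (2,5)–(1,0): clear
  midpoint (33/2,11/2) outside
  → clear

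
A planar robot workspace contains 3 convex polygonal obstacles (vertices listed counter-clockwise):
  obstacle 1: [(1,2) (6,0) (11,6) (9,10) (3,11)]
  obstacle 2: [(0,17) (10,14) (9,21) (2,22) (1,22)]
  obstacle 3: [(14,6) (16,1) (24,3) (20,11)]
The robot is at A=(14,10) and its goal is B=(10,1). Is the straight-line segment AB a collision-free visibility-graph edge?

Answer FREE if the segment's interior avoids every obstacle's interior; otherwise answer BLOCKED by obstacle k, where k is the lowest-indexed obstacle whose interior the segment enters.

FREE

Obstacle 1 [(1,2) (6,0) (11,6) (9,10) (3,11)]:
  edge (1,2)–(6,0): clear
  edge (6,0)–(11,6): clear
  edge (11,6)–(9,10): clear
  edge (9,10)–(3,11): clear
  edge (3,11)–(1,2): clear
  midpoint (12,11/2) outside
  → clear
Obstacle 2 [(0,17) (10,14) (9,21) (2,22) (1,22)]:
  edge (0,17)–(10,14): clear
  edge (10,14)–(9,21): clear
  edge (9,21)–(2,22): clear
  edge (2,22)–(1,22): clear
  edge (1,22)–(0,17): clear
  midpoint (12,11/2) outside
  → clear
Obstacle 3 [(14,6) (16,1) (24,3) (20,11)]:
  edge (14,6)–(16,1): clear
  edge (16,1)–(24,3): clear
  edge (24,3)–(20,11): clear
  edge (20,11)–(14,6): clear
  midpoint (12,11/2) outside
  → clear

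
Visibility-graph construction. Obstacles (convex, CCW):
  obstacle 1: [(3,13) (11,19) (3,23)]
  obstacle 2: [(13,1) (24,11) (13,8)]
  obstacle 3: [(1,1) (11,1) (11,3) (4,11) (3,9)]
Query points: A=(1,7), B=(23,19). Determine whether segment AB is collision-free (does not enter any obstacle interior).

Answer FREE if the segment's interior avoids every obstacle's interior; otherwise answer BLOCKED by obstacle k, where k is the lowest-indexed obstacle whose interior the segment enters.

BLOCKED by obstacle 3

Obstacle 1 [(3,13) (11,19) (3,23)]:
  edge (3,13)–(11,19): clear
  edge (11,19)–(3,23): clear
  edge (3,23)–(3,13): clear
  midpoint (12,13) outside
  → clear
Obstacle 2 [(13,1) (24,11) (13,8)]:
  edge (13,1)–(24,11): clear
  edge (24,11)–(13,8): clear
  edge (13,8)–(13,1): clear
  midpoint (12,13) outside
  → clear
Obstacle 3 [(1,1) (11,1) (11,3) (4,11) (3,9)]:
  edge (1,1)–(11,1): clear
  edge (11,1)–(11,3): clear
  edge (11,3)–(4,11): crosses AB
  edge (4,11)–(3,9): clear
  edge (3,9)–(1,1): crosses AB
  → BLOCKED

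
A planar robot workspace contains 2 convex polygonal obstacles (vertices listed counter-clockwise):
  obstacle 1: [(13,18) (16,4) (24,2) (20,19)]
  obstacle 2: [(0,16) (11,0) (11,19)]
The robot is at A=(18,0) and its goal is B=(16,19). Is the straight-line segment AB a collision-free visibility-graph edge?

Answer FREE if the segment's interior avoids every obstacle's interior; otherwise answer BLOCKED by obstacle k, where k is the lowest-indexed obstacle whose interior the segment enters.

Obstacle 1 [(13,18) (16,4) (24,2) (20,19)]:
  edge (13,18)–(16,4): clear
  edge (16,4)–(24,2): crosses AB
  edge (24,2)–(20,19): clear
  edge (20,19)–(13,18): crosses AB
  → BLOCKED
Obstacle 2 [(0,16) (11,0) (11,19)]:
  edge (0,16)–(11,0): clear
  edge (11,0)–(11,19): clear
  edge (11,19)–(0,16): clear
  midpoint (17,19/2) outside
  → clear

BLOCKED by obstacle 1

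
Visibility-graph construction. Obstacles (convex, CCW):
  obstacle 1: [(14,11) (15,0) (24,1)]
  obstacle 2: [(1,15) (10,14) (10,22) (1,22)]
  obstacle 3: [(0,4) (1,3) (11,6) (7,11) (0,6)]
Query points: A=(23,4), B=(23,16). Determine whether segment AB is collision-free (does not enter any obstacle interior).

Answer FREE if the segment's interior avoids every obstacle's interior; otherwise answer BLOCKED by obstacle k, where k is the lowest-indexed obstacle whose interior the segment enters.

Obstacle 1 [(14,11) (15,0) (24,1)]:
  edge (14,11)–(15,0): clear
  edge (15,0)–(24,1): clear
  edge (24,1)–(14,11): clear
  midpoint (23,10) outside
  → clear
Obstacle 2 [(1,15) (10,14) (10,22) (1,22)]:
  edge (1,15)–(10,14): clear
  edge (10,14)–(10,22): clear
  edge (10,22)–(1,22): clear
  edge (1,22)–(1,15): clear
  midpoint (23,10) outside
  → clear
Obstacle 3 [(0,4) (1,3) (11,6) (7,11) (0,6)]:
  edge (0,4)–(1,3): clear
  edge (1,3)–(11,6): clear
  edge (11,6)–(7,11): clear
  edge (7,11)–(0,6): clear
  edge (0,6)–(0,4): clear
  midpoint (23,10) outside
  → clear

FREE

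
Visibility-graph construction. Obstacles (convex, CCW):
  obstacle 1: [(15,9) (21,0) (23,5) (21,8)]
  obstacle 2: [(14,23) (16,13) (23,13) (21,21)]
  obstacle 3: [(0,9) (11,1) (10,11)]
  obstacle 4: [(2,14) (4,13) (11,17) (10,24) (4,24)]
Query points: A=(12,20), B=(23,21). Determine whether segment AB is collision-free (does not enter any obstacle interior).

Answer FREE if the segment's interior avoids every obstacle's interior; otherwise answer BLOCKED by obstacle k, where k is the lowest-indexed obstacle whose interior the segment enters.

BLOCKED by obstacle 2

Obstacle 1 [(15,9) (21,0) (23,5) (21,8)]:
  edge (15,9)–(21,0): clear
  edge (21,0)–(23,5): clear
  edge (23,5)–(21,8): clear
  edge (21,8)–(15,9): clear
  midpoint (35/2,41/2) outside
  → clear
Obstacle 2 [(14,23) (16,13) (23,13) (21,21)]:
  edge (14,23)–(16,13): crosses AB
  edge (16,13)–(23,13): clear
  edge (23,13)–(21,21): crosses AB
  edge (21,21)–(14,23): clear
  → BLOCKED
Obstacle 3 [(0,9) (11,1) (10,11)]:
  edge (0,9)–(11,1): clear
  edge (11,1)–(10,11): clear
  edge (10,11)–(0,9): clear
  midpoint (35/2,41/2) outside
  → clear
Obstacle 4 [(2,14) (4,13) (11,17) (10,24) (4,24)]:
  edge (2,14)–(4,13): clear
  edge (4,13)–(11,17): clear
  edge (11,17)–(10,24): clear
  edge (10,24)–(4,24): clear
  edge (4,24)–(2,14): clear
  midpoint (35/2,41/2) outside
  → clear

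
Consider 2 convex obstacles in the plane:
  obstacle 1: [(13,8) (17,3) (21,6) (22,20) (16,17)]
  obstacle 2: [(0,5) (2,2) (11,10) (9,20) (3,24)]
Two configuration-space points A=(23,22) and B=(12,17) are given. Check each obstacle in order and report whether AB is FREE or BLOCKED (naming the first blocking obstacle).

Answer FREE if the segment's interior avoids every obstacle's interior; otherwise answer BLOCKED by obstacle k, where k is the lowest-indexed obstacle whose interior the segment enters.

Obstacle 1 [(13,8) (17,3) (21,6) (22,20) (16,17)]:
  edge (13,8)–(17,3): clear
  edge (17,3)–(21,6): clear
  edge (21,6)–(22,20): clear
  edge (22,20)–(16,17): clear
  edge (16,17)–(13,8): clear
  midpoint (35/2,39/2) outside
  → clear
Obstacle 2 [(0,5) (2,2) (11,10) (9,20) (3,24)]:
  edge (0,5)–(2,2): clear
  edge (2,2)–(11,10): clear
  edge (11,10)–(9,20): clear
  edge (9,20)–(3,24): clear
  edge (3,24)–(0,5): clear
  midpoint (35/2,39/2) outside
  → clear

FREE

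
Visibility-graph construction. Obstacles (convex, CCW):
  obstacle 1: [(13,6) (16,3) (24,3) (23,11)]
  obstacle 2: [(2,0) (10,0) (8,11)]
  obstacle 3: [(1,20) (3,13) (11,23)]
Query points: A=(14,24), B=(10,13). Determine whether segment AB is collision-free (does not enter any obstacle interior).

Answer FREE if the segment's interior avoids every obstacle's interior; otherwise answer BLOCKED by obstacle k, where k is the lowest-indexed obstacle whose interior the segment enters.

FREE

Obstacle 1 [(13,6) (16,3) (24,3) (23,11)]:
  edge (13,6)–(16,3): clear
  edge (16,3)–(24,3): clear
  edge (24,3)–(23,11): clear
  edge (23,11)–(13,6): clear
  midpoint (12,37/2) outside
  → clear
Obstacle 2 [(2,0) (10,0) (8,11)]:
  edge (2,0)–(10,0): clear
  edge (10,0)–(8,11): clear
  edge (8,11)–(2,0): clear
  midpoint (12,37/2) outside
  → clear
Obstacle 3 [(1,20) (3,13) (11,23)]:
  edge (1,20)–(3,13): clear
  edge (3,13)–(11,23): clear
  edge (11,23)–(1,20): clear
  midpoint (12,37/2) outside
  → clear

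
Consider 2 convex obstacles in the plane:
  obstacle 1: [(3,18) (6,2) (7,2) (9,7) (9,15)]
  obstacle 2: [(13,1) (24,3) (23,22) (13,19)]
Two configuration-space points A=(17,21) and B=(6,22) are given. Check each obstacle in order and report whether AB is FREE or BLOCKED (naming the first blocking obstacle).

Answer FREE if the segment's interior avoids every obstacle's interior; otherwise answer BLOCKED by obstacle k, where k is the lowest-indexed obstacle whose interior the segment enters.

FREE

Obstacle 1 [(3,18) (6,2) (7,2) (9,7) (9,15)]:
  edge (3,18)–(6,2): clear
  edge (6,2)–(7,2): clear
  edge (7,2)–(9,7): clear
  edge (9,7)–(9,15): clear
  edge (9,15)–(3,18): clear
  midpoint (23/2,43/2) outside
  → clear
Obstacle 2 [(13,1) (24,3) (23,22) (13,19)]:
  edge (13,1)–(24,3): clear
  edge (24,3)–(23,22): clear
  edge (23,22)–(13,19): clear
  edge (13,19)–(13,1): clear
  midpoint (23/2,43/2) outside
  → clear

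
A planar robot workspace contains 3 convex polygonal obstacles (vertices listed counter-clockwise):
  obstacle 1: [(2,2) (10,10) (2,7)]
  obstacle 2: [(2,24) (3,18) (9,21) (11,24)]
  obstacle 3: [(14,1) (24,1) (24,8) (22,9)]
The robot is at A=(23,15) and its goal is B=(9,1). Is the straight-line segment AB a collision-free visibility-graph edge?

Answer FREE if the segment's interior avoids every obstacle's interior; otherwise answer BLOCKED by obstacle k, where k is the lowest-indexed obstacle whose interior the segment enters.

FREE

Obstacle 1 [(2,2) (10,10) (2,7)]:
  edge (2,2)–(10,10): clear
  edge (10,10)–(2,7): clear
  edge (2,7)–(2,2): clear
  midpoint (16,8) outside
  → clear
Obstacle 2 [(2,24) (3,18) (9,21) (11,24)]:
  edge (2,24)–(3,18): clear
  edge (3,18)–(9,21): clear
  edge (9,21)–(11,24): clear
  edge (11,24)–(2,24): clear
  midpoint (16,8) outside
  → clear
Obstacle 3 [(14,1) (24,1) (24,8) (22,9)]:
  edge (14,1)–(24,1): clear
  edge (24,1)–(24,8): clear
  edge (24,8)–(22,9): clear
  edge (22,9)–(14,1): clear
  midpoint (16,8) outside
  → clear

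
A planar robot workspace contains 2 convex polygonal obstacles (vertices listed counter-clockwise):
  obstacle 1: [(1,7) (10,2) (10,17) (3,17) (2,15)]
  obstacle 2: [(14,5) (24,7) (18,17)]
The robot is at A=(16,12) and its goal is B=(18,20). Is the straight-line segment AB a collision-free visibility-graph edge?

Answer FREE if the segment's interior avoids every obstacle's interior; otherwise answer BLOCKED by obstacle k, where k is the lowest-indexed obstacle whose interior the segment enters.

Obstacle 1 [(1,7) (10,2) (10,17) (3,17) (2,15)]:
  edge (1,7)–(10,2): clear
  edge (10,2)–(10,17): clear
  edge (10,17)–(3,17): clear
  edge (3,17)–(2,15): clear
  edge (2,15)–(1,7): clear
  midpoint (17,16) outside
  → clear
Obstacle 2 [(14,5) (24,7) (18,17)]:
  edge (14,5)–(24,7): clear
  edge (24,7)–(18,17): clear
  edge (18,17)–(14,5): clear
  midpoint (17,16) outside
  → clear

FREE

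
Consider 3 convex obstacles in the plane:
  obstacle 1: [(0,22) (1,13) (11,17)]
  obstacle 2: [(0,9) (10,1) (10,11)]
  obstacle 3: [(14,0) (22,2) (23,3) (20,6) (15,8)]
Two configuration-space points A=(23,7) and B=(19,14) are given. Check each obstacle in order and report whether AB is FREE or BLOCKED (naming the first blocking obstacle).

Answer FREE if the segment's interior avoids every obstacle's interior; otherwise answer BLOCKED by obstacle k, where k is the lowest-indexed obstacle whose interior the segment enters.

FREE

Obstacle 1 [(0,22) (1,13) (11,17)]:
  edge (0,22)–(1,13): clear
  edge (1,13)–(11,17): clear
  edge (11,17)–(0,22): clear
  midpoint (21,21/2) outside
  → clear
Obstacle 2 [(0,9) (10,1) (10,11)]:
  edge (0,9)–(10,1): clear
  edge (10,1)–(10,11): clear
  edge (10,11)–(0,9): clear
  midpoint (21,21/2) outside
  → clear
Obstacle 3 [(14,0) (22,2) (23,3) (20,6) (15,8)]:
  edge (14,0)–(22,2): clear
  edge (22,2)–(23,3): clear
  edge (23,3)–(20,6): clear
  edge (20,6)–(15,8): clear
  edge (15,8)–(14,0): clear
  midpoint (21,21/2) outside
  → clear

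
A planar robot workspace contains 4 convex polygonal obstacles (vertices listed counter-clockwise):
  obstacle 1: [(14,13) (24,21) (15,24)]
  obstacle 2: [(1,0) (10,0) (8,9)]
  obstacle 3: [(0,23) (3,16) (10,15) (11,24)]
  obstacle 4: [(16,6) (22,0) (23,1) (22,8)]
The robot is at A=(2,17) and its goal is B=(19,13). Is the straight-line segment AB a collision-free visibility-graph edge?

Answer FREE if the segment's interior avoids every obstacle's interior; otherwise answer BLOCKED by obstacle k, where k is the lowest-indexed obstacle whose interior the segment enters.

Obstacle 1 [(14,13) (24,21) (15,24)]:
  edge (14,13)–(24,21): crosses AB
  edge (24,21)–(15,24): clear
  edge (15,24)–(14,13): crosses AB
  → BLOCKED
Obstacle 2 [(1,0) (10,0) (8,9)]:
  edge (1,0)–(10,0): clear
  edge (10,0)–(8,9): clear
  edge (8,9)–(1,0): clear
  midpoint (21/2,15) outside
  → clear
Obstacle 3 [(0,23) (3,16) (10,15) (11,24)]:
  edge (0,23)–(3,16): crosses AB
  edge (3,16)–(10,15): clear
  edge (10,15)–(11,24): crosses AB
  edge (11,24)–(0,23): clear
  → BLOCKED
Obstacle 4 [(16,6) (22,0) (23,1) (22,8)]:
  edge (16,6)–(22,0): clear
  edge (22,0)–(23,1): clear
  edge (23,1)–(22,8): clear
  edge (22,8)–(16,6): clear
  midpoint (21/2,15) outside
  → clear

BLOCKED by obstacle 1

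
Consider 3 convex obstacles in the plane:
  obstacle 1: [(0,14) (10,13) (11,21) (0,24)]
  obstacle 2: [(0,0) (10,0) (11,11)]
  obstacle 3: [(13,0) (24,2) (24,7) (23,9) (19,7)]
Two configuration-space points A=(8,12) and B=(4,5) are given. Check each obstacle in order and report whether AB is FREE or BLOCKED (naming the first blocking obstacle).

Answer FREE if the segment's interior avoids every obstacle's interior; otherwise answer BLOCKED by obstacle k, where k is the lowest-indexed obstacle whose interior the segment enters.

Obstacle 1 [(0,14) (10,13) (11,21) (0,24)]:
  edge (0,14)–(10,13): clear
  edge (10,13)–(11,21): clear
  edge (11,21)–(0,24): clear
  edge (0,24)–(0,14): clear
  midpoint (6,17/2) outside
  → clear
Obstacle 2 [(0,0) (10,0) (11,11)]:
  edge (0,0)–(10,0): clear
  edge (10,0)–(11,11): clear
  edge (11,11)–(0,0): clear
  midpoint (6,17/2) outside
  → clear
Obstacle 3 [(13,0) (24,2) (24,7) (23,9) (19,7)]:
  edge (13,0)–(24,2): clear
  edge (24,2)–(24,7): clear
  edge (24,7)–(23,9): clear
  edge (23,9)–(19,7): clear
  edge (19,7)–(13,0): clear
  midpoint (6,17/2) outside
  → clear

FREE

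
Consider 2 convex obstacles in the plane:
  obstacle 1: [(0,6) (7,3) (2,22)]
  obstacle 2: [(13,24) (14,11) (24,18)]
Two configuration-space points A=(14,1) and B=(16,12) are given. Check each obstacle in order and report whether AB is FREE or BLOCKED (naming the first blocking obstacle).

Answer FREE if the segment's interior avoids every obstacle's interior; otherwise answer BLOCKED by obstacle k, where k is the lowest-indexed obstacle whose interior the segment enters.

Obstacle 1 [(0,6) (7,3) (2,22)]:
  edge (0,6)–(7,3): clear
  edge (7,3)–(2,22): clear
  edge (2,22)–(0,6): clear
  midpoint (15,13/2) outside
  → clear
Obstacle 2 [(13,24) (14,11) (24,18)]:
  edge (13,24)–(14,11): clear
  edge (14,11)–(24,18): clear
  edge (24,18)–(13,24): clear
  midpoint (15,13/2) outside
  → clear

FREE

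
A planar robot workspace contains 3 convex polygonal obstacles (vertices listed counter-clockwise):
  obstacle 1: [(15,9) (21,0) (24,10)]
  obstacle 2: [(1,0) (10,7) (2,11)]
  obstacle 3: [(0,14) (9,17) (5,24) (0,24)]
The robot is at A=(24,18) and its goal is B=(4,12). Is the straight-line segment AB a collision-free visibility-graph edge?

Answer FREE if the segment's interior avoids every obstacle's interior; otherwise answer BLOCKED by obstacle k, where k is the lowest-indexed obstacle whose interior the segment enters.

FREE

Obstacle 1 [(15,9) (21,0) (24,10)]:
  edge (15,9)–(21,0): clear
  edge (21,0)–(24,10): clear
  edge (24,10)–(15,9): clear
  midpoint (14,15) outside
  → clear
Obstacle 2 [(1,0) (10,7) (2,11)]:
  edge (1,0)–(10,7): clear
  edge (10,7)–(2,11): clear
  edge (2,11)–(1,0): clear
  midpoint (14,15) outside
  → clear
Obstacle 3 [(0,14) (9,17) (5,24) (0,24)]:
  edge (0,14)–(9,17): clear
  edge (9,17)–(5,24): clear
  edge (5,24)–(0,24): clear
  edge (0,24)–(0,14): clear
  midpoint (14,15) outside
  → clear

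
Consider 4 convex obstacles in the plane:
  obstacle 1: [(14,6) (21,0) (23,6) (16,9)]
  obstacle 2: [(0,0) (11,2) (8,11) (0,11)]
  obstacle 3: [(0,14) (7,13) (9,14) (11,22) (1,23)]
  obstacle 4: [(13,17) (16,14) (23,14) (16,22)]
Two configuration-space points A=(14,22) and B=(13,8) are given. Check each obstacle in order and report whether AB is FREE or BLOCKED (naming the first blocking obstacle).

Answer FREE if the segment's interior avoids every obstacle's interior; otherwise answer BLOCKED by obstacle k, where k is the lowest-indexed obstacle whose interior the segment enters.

Obstacle 1 [(14,6) (21,0) (23,6) (16,9)]:
  edge (14,6)–(21,0): clear
  edge (21,0)–(23,6): clear
  edge (23,6)–(16,9): clear
  edge (16,9)–(14,6): clear
  midpoint (27/2,15) outside
  → clear
Obstacle 2 [(0,0) (11,2) (8,11) (0,11)]:
  edge (0,0)–(11,2): clear
  edge (11,2)–(8,11): clear
  edge (8,11)–(0,11): clear
  edge (0,11)–(0,0): clear
  midpoint (27/2,15) outside
  → clear
Obstacle 3 [(0,14) (7,13) (9,14) (11,22) (1,23)]:
  edge (0,14)–(7,13): clear
  edge (7,13)–(9,14): clear
  edge (9,14)–(11,22): clear
  edge (11,22)–(1,23): clear
  edge (1,23)–(0,14): clear
  midpoint (27/2,15) outside
  → clear
Obstacle 4 [(13,17) (16,14) (23,14) (16,22)]:
  edge (13,17)–(16,14): crosses AB
  edge (16,14)–(23,14): clear
  edge (23,14)–(16,22): clear
  edge (16,22)–(13,17): crosses AB
  → BLOCKED

BLOCKED by obstacle 4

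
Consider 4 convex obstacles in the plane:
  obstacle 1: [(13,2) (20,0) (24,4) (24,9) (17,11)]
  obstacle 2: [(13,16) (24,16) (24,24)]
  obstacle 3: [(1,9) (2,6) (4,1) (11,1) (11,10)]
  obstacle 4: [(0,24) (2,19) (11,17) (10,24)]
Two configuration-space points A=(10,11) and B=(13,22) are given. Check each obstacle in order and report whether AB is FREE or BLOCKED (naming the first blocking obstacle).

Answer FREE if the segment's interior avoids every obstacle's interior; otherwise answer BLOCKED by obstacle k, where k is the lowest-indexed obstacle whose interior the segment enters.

Obstacle 1 [(13,2) (20,0) (24,4) (24,9) (17,11)]:
  edge (13,2)–(20,0): clear
  edge (20,0)–(24,4): clear
  edge (24,4)–(24,9): clear
  edge (24,9)–(17,11): clear
  edge (17,11)–(13,2): clear
  midpoint (23/2,33/2) outside
  → clear
Obstacle 2 [(13,16) (24,16) (24,24)]:
  edge (13,16)–(24,16): clear
  edge (24,16)–(24,24): clear
  edge (24,24)–(13,16): clear
  midpoint (23/2,33/2) outside
  → clear
Obstacle 3 [(1,9) (2,6) (4,1) (11,1) (11,10)]:
  edge (1,9)–(2,6): clear
  edge (2,6)–(4,1): clear
  edge (4,1)–(11,1): clear
  edge (11,1)–(11,10): clear
  edge (11,10)–(1,9): clear
  midpoint (23/2,33/2) outside
  → clear
Obstacle 4 [(0,24) (2,19) (11,17) (10,24)]:
  edge (0,24)–(2,19): clear
  edge (2,19)–(11,17): clear
  edge (11,17)–(10,24): clear
  edge (10,24)–(0,24): clear
  midpoint (23/2,33/2) outside
  → clear

FREE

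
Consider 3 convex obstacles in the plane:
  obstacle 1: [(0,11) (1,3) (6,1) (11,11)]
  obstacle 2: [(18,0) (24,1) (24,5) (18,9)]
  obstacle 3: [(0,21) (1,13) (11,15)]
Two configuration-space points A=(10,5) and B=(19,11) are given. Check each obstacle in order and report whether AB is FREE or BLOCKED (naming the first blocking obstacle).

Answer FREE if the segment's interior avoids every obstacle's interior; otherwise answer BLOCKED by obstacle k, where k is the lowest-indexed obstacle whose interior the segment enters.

FREE

Obstacle 1 [(0,11) (1,3) (6,1) (11,11)]:
  edge (0,11)–(1,3): clear
  edge (1,3)–(6,1): clear
  edge (6,1)–(11,11): clear
  edge (11,11)–(0,11): clear
  midpoint (29/2,8) outside
  → clear
Obstacle 2 [(18,0) (24,1) (24,5) (18,9)]:
  edge (18,0)–(24,1): clear
  edge (24,1)–(24,5): clear
  edge (24,5)–(18,9): clear
  edge (18,9)–(18,0): clear
  midpoint (29/2,8) outside
  → clear
Obstacle 3 [(0,21) (1,13) (11,15)]:
  edge (0,21)–(1,13): clear
  edge (1,13)–(11,15): clear
  edge (11,15)–(0,21): clear
  midpoint (29/2,8) outside
  → clear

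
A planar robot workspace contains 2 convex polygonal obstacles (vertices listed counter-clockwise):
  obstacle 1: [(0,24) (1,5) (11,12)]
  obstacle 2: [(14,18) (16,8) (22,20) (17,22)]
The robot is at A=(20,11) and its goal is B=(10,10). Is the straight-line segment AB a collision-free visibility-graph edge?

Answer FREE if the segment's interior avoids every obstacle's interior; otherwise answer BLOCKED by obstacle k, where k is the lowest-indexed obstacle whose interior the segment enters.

Obstacle 1 [(0,24) (1,5) (11,12)]:
  edge (0,24)–(1,5): clear
  edge (1,5)–(11,12): clear
  edge (11,12)–(0,24): clear
  midpoint (15,21/2) outside
  → clear
Obstacle 2 [(14,18) (16,8) (22,20) (17,22)]:
  edge (14,18)–(16,8): crosses AB
  edge (16,8)–(22,20): crosses AB
  edge (22,20)–(17,22): clear
  edge (17,22)–(14,18): clear
  → BLOCKED

BLOCKED by obstacle 2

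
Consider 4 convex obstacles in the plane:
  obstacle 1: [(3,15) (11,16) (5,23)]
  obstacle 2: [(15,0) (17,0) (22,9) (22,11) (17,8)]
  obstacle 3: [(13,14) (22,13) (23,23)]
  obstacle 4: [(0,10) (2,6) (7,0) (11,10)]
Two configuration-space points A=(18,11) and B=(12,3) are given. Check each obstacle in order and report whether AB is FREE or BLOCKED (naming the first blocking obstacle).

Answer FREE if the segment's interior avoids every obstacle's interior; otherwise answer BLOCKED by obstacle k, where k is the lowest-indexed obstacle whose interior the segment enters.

FREE

Obstacle 1 [(3,15) (11,16) (5,23)]:
  edge (3,15)–(11,16): clear
  edge (11,16)–(5,23): clear
  edge (5,23)–(3,15): clear
  midpoint (15,7) outside
  → clear
Obstacle 2 [(15,0) (17,0) (22,9) (22,11) (17,8)]:
  edge (15,0)–(17,0): clear
  edge (17,0)–(22,9): clear
  edge (22,9)–(22,11): clear
  edge (22,11)–(17,8): clear
  edge (17,8)–(15,0): clear
  midpoint (15,7) outside
  → clear
Obstacle 3 [(13,14) (22,13) (23,23)]:
  edge (13,14)–(22,13): clear
  edge (22,13)–(23,23): clear
  edge (23,23)–(13,14): clear
  midpoint (15,7) outside
  → clear
Obstacle 4 [(0,10) (2,6) (7,0) (11,10)]:
  edge (0,10)–(2,6): clear
  edge (2,6)–(7,0): clear
  edge (7,0)–(11,10): clear
  edge (11,10)–(0,10): clear
  midpoint (15,7) outside
  → clear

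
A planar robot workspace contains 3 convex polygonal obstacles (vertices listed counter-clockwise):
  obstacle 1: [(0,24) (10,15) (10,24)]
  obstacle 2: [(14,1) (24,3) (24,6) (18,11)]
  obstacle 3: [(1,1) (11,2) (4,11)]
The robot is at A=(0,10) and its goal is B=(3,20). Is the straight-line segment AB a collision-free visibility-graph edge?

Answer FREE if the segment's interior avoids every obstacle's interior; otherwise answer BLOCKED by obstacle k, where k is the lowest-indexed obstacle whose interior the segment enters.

FREE

Obstacle 1 [(0,24) (10,15) (10,24)]:
  edge (0,24)–(10,15): clear
  edge (10,15)–(10,24): clear
  edge (10,24)–(0,24): clear
  midpoint (3/2,15) outside
  → clear
Obstacle 2 [(14,1) (24,3) (24,6) (18,11)]:
  edge (14,1)–(24,3): clear
  edge (24,3)–(24,6): clear
  edge (24,6)–(18,11): clear
  edge (18,11)–(14,1): clear
  midpoint (3/2,15) outside
  → clear
Obstacle 3 [(1,1) (11,2) (4,11)]:
  edge (1,1)–(11,2): clear
  edge (11,2)–(4,11): clear
  edge (4,11)–(1,1): clear
  midpoint (3/2,15) outside
  → clear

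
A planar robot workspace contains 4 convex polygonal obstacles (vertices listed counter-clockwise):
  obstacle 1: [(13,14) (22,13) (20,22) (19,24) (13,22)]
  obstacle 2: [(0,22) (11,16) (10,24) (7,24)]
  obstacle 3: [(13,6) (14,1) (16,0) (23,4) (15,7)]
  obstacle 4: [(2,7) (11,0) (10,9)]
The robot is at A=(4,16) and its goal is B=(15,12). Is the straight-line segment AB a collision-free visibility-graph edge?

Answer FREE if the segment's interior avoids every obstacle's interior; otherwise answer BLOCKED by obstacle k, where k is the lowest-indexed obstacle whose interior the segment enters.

FREE

Obstacle 1 [(13,14) (22,13) (20,22) (19,24) (13,22)]:
  edge (13,14)–(22,13): clear
  edge (22,13)–(20,22): clear
  edge (20,22)–(19,24): clear
  edge (19,24)–(13,22): clear
  edge (13,22)–(13,14): clear
  midpoint (19/2,14) outside
  → clear
Obstacle 2 [(0,22) (11,16) (10,24) (7,24)]:
  edge (0,22)–(11,16): clear
  edge (11,16)–(10,24): clear
  edge (10,24)–(7,24): clear
  edge (7,24)–(0,22): clear
  midpoint (19/2,14) outside
  → clear
Obstacle 3 [(13,6) (14,1) (16,0) (23,4) (15,7)]:
  edge (13,6)–(14,1): clear
  edge (14,1)–(16,0): clear
  edge (16,0)–(23,4): clear
  edge (23,4)–(15,7): clear
  edge (15,7)–(13,6): clear
  midpoint (19/2,14) outside
  → clear
Obstacle 4 [(2,7) (11,0) (10,9)]:
  edge (2,7)–(11,0): clear
  edge (11,0)–(10,9): clear
  edge (10,9)–(2,7): clear
  midpoint (19/2,14) outside
  → clear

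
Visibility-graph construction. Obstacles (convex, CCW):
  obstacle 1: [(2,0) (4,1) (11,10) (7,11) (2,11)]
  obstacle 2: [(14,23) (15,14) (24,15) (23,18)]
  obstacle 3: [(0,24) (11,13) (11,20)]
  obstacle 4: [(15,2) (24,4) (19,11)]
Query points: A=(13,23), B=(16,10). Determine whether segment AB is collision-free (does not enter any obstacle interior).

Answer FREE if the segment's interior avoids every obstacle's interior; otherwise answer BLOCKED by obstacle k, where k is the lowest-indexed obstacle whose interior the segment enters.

Obstacle 1 [(2,0) (4,1) (11,10) (7,11) (2,11)]:
  edge (2,0)–(4,1): clear
  edge (4,1)–(11,10): clear
  edge (11,10)–(7,11): clear
  edge (7,11)–(2,11): clear
  edge (2,11)–(2,0): clear
  midpoint (29/2,33/2) outside
  → clear
Obstacle 2 [(14,23) (15,14) (24,15) (23,18)]:
  edge (14,23)–(15,14): crosses AB
  edge (15,14)–(24,15): crosses AB
  edge (24,15)–(23,18): clear
  edge (23,18)–(14,23): clear
  → BLOCKED
Obstacle 3 [(0,24) (11,13) (11,20)]:
  edge (0,24)–(11,13): clear
  edge (11,13)–(11,20): clear
  edge (11,20)–(0,24): clear
  midpoint (29/2,33/2) outside
  → clear
Obstacle 4 [(15,2) (24,4) (19,11)]:
  edge (15,2)–(24,4): clear
  edge (24,4)–(19,11): clear
  edge (19,11)–(15,2): clear
  midpoint (29/2,33/2) outside
  → clear

BLOCKED by obstacle 2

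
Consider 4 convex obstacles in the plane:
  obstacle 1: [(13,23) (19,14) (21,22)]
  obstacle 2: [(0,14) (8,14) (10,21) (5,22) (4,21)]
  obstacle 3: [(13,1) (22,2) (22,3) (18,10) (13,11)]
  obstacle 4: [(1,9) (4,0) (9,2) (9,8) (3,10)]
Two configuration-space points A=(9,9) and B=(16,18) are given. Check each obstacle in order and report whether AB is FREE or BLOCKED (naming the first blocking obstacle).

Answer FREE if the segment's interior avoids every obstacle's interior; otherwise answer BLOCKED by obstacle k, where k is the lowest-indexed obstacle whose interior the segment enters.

Obstacle 1 [(13,23) (19,14) (21,22)]:
  edge (13,23)–(19,14): clear
  edge (19,14)–(21,22): clear
  edge (21,22)–(13,23): clear
  midpoint (25/2,27/2) outside
  → clear
Obstacle 2 [(0,14) (8,14) (10,21) (5,22) (4,21)]:
  edge (0,14)–(8,14): clear
  edge (8,14)–(10,21): clear
  edge (10,21)–(5,22): clear
  edge (5,22)–(4,21): clear
  edge (4,21)–(0,14): clear
  midpoint (25/2,27/2) outside
  → clear
Obstacle 3 [(13,1) (22,2) (22,3) (18,10) (13,11)]:
  edge (13,1)–(22,2): clear
  edge (22,2)–(22,3): clear
  edge (22,3)–(18,10): clear
  edge (18,10)–(13,11): clear
  edge (13,11)–(13,1): clear
  midpoint (25/2,27/2) outside
  → clear
Obstacle 4 [(1,9) (4,0) (9,2) (9,8) (3,10)]:
  edge (1,9)–(4,0): clear
  edge (4,0)–(9,2): clear
  edge (9,2)–(9,8): clear
  edge (9,8)–(3,10): clear
  edge (3,10)–(1,9): clear
  midpoint (25/2,27/2) outside
  → clear

FREE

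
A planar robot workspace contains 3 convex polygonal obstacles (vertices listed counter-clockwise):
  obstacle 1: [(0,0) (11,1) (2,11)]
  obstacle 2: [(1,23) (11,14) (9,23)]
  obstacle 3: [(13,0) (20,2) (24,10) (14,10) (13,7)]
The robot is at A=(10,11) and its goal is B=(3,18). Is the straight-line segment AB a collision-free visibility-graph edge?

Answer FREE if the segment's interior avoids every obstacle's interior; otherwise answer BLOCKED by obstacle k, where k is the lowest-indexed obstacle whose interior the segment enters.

FREE

Obstacle 1 [(0,0) (11,1) (2,11)]:
  edge (0,0)–(11,1): clear
  edge (11,1)–(2,11): clear
  edge (2,11)–(0,0): clear
  midpoint (13/2,29/2) outside
  → clear
Obstacle 2 [(1,23) (11,14) (9,23)]:
  edge (1,23)–(11,14): clear
  edge (11,14)–(9,23): clear
  edge (9,23)–(1,23): clear
  midpoint (13/2,29/2) outside
  → clear
Obstacle 3 [(13,0) (20,2) (24,10) (14,10) (13,7)]:
  edge (13,0)–(20,2): clear
  edge (20,2)–(24,10): clear
  edge (24,10)–(14,10): clear
  edge (14,10)–(13,7): clear
  edge (13,7)–(13,0): clear
  midpoint (13/2,29/2) outside
  → clear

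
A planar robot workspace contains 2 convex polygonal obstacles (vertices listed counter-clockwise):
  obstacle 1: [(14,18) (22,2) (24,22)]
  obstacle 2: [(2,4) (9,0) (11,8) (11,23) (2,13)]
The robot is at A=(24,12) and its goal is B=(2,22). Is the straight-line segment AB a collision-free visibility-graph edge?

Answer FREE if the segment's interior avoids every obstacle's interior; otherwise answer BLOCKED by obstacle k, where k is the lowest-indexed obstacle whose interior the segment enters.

BLOCKED by obstacle 1

Obstacle 1 [(14,18) (22,2) (24,22)]:
  edge (14,18)–(22,2): crosses AB
  edge (22,2)–(24,22): crosses AB
  edge (24,22)–(14,18): clear
  → BLOCKED
Obstacle 2 [(2,4) (9,0) (11,8) (11,23) (2,13)]:
  edge (2,4)–(9,0): clear
  edge (9,0)–(11,8): clear
  edge (11,8)–(11,23): crosses AB
  edge (11,23)–(2,13): crosses AB
  edge (2,13)–(2,4): clear
  → BLOCKED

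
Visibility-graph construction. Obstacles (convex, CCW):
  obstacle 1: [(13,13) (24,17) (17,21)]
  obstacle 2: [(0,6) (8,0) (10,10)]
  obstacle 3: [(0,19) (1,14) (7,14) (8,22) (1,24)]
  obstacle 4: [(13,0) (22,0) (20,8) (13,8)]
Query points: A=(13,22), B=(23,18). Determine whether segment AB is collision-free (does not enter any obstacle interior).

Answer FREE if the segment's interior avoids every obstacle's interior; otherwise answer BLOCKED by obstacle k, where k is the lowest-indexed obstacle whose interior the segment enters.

Obstacle 1 [(13,13) (24,17) (17,21)]:
  edge (13,13)–(24,17): clear
  edge (24,17)–(17,21): crosses AB
  edge (17,21)–(13,13): crosses AB
  → BLOCKED
Obstacle 2 [(0,6) (8,0) (10,10)]:
  edge (0,6)–(8,0): clear
  edge (8,0)–(10,10): clear
  edge (10,10)–(0,6): clear
  midpoint (18,20) outside
  → clear
Obstacle 3 [(0,19) (1,14) (7,14) (8,22) (1,24)]:
  edge (0,19)–(1,14): clear
  edge (1,14)–(7,14): clear
  edge (7,14)–(8,22): clear
  edge (8,22)–(1,24): clear
  edge (1,24)–(0,19): clear
  midpoint (18,20) outside
  → clear
Obstacle 4 [(13,0) (22,0) (20,8) (13,8)]:
  edge (13,0)–(22,0): clear
  edge (22,0)–(20,8): clear
  edge (20,8)–(13,8): clear
  edge (13,8)–(13,0): clear
  midpoint (18,20) outside
  → clear

BLOCKED by obstacle 1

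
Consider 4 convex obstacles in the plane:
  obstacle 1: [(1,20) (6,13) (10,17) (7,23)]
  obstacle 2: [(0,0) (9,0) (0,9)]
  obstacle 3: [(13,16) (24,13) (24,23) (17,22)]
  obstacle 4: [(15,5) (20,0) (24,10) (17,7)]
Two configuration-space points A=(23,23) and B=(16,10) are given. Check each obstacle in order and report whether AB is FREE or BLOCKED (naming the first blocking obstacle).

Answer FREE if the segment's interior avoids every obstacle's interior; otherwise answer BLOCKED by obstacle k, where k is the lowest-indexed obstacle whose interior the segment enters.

Obstacle 1 [(1,20) (6,13) (10,17) (7,23)]:
  edge (1,20)–(6,13): clear
  edge (6,13)–(10,17): clear
  edge (10,17)–(7,23): clear
  edge (7,23)–(1,20): clear
  midpoint (39/2,33/2) outside
  → clear
Obstacle 2 [(0,0) (9,0) (0,9)]:
  edge (0,0)–(9,0): clear
  edge (9,0)–(0,9): clear
  edge (0,9)–(0,0): clear
  midpoint (39/2,33/2) outside
  → clear
Obstacle 3 [(13,16) (24,13) (24,23) (17,22)]:
  edge (13,16)–(24,13): crosses AB
  edge (24,13)–(24,23): clear
  edge (24,23)–(17,22): crosses AB
  edge (17,22)–(13,16): clear
  → BLOCKED
Obstacle 4 [(15,5) (20,0) (24,10) (17,7)]:
  edge (15,5)–(20,0): clear
  edge (20,0)–(24,10): clear
  edge (24,10)–(17,7): clear
  edge (17,7)–(15,5): clear
  midpoint (39/2,33/2) outside
  → clear

BLOCKED by obstacle 3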